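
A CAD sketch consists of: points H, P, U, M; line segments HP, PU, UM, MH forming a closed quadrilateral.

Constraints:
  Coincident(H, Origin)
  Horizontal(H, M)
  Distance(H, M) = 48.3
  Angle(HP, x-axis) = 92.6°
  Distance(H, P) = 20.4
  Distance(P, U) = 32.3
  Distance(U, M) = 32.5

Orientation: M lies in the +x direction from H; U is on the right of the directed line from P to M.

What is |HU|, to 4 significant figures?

17.87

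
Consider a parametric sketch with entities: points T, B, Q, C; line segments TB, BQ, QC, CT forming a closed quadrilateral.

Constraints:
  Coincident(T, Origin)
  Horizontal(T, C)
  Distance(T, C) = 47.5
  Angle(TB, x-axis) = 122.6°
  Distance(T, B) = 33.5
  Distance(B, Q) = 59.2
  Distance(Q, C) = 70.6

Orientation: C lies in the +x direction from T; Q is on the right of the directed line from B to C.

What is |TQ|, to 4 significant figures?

34.81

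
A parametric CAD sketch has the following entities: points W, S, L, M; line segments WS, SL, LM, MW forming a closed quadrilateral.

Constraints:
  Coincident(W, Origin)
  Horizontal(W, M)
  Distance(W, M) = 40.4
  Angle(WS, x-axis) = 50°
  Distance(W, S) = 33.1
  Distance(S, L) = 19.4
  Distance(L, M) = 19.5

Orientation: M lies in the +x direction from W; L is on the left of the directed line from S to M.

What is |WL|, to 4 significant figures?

44.29

Checks: |SL| = 19.40 ✓; |LM| = 19.50 ✓.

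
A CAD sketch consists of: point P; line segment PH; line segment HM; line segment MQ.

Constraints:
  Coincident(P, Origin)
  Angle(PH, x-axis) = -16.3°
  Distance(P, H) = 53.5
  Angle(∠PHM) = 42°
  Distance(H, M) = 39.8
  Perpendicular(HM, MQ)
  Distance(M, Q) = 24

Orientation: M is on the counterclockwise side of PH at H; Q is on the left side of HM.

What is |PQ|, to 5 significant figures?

11.799

P is at the origin; PH runs at -16.3° with length 53.5, so H = 53.5·(cos -16.3°, sin -16.3°) = (51.350, -15.016). ∠PHM = 42.0°, so HM runs at -16.3° + (180° − 42.0°) = 121.70° from the x-axis; with |HM| = 39.8, M = H + 39.8·(cos 121.70°, sin 121.70°) = (30.436, 18.847). HM is perpendicular to MQ; with |MQ| = 24.0 on the left of HM, Q = M + 24.0·(-0.85081, -0.52547) = (10.016, 6.2353). Then |PQ| = |Q − P| = 11.799.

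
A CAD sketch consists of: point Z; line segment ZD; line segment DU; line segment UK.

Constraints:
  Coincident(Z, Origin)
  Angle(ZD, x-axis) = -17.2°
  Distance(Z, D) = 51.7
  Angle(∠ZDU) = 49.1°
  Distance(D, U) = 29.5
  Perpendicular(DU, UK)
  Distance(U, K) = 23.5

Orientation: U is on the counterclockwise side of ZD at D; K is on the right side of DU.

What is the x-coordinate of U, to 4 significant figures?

37.53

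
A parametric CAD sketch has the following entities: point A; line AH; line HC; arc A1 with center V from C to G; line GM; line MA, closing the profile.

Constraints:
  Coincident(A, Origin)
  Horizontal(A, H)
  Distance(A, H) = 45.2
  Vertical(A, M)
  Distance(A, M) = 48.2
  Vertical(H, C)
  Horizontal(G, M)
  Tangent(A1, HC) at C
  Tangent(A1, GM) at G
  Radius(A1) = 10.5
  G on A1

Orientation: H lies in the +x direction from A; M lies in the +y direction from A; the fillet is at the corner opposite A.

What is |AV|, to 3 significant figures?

51.2

A is at the origin; A and H share the same y with |AH| = 45.2 and H on the +x side, so H = (45.2, 0.00). A and M share the same x with |AM| = 48.2 and M on the +y side, so M = (0.00, 48.2). The virtual corner opposite A is at (45.2, 48.2). Since A1 is tangent to HC there, VC ⟂ HC and A1 meets GM tangentially, so VG is at right angles to GM, with radius 10.5, so the center V sits 10.5 in from both sides at V = (34.7, 37.7). Then |AV| = |V − A| = 51.2.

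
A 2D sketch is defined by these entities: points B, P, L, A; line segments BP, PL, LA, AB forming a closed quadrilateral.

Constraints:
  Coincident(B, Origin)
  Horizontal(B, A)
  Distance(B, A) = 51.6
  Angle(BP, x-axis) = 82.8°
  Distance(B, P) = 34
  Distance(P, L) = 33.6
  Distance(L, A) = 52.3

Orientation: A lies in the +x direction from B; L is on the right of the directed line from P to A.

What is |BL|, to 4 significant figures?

0.8582

Checks: |PL| = 33.60 ✓; |LA| = 52.30 ✓.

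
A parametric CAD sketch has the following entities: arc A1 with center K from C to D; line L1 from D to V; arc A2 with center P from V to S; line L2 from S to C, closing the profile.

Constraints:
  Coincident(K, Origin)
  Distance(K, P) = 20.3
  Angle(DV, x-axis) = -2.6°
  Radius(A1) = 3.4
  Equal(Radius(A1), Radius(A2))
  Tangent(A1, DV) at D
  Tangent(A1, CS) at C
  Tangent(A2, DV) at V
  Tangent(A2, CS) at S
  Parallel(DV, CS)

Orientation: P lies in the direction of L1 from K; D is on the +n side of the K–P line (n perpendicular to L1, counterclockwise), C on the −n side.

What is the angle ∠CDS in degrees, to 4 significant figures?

71.48°

The slot axis is L1's direction at -2.6°, so u = (cos -2.6°, sin -2.6°) = (0.9990, -0.04536) and n = (−sin -2.6°, cos -2.6°) = (0.04536, 0.9990). K is at the origin and P lies 20.3 along u from K, so P = 20.3·u = (20.28, -0.9209). Tangency of A1 to both parallel lines with radius 3.4 puts D and C at K ± 3.4·n: D = (0.1542, 3.396), C = (-0.1542, -3.396). Equal radii place V and S the same way about P: V = P + 3.4·n = (20.43, 2.476), S = P − 3.4·n = (20.12, -4.317). Then cos ∠CDS = DC·DS / (|DC||DS|), giving 71.48°.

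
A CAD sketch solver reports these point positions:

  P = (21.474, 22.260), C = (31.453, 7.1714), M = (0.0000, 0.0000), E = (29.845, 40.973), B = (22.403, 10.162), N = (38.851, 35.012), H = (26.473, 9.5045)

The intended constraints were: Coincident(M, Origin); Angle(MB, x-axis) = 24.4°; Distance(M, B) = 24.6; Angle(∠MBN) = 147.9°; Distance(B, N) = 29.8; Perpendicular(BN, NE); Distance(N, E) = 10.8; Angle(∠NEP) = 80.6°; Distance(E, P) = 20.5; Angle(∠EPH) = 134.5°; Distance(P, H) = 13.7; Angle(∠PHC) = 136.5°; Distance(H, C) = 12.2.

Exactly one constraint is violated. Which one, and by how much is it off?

Distance(H, C) = 12.2 — off by 6.70.

M = (0.00, 0.00) ✓; MB at 24.40° ✓; |MB| = 24.60 ✓; ∠MBN = 147.9° ✓; |BN| = 29.80 ✓; ∠(BN, NE) = 90.00° ✓; |NE| = 10.80 ✓; ∠NEP = 80.60° ✓; |EP| = 20.50 ✓; ∠EPH = 134.5° ✓; |PH| = 13.70 ✓; ∠PHC = 136.5° ✓; |HC| = 5.499 ✗.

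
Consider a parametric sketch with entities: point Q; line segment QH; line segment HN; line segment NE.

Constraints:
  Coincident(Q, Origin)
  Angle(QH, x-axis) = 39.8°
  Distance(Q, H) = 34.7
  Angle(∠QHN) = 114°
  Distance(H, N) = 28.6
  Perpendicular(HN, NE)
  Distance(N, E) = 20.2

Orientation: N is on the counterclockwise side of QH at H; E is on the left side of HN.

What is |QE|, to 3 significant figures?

44.2

Q is at the origin; QH runs at 39.8° with length 34.7, so H = 34.7·(cos 39.8°, sin 39.8°) = (26.7, 22.2). ∠QHN = 114.0°, so HN runs at 39.8° + (180° − 114.0°) = 106° from the x-axis; with |HN| = 28.6, N = H + 28.6·(cos 106°, sin 106°) = (18.9, 49.7). HN ⟂ NE; with |NE| = 20.2 on the left of HN, E = N + 20.2·(-0.962, -0.272) = (-0.565, 44.2). Then |QE| = |E − Q| = 44.2.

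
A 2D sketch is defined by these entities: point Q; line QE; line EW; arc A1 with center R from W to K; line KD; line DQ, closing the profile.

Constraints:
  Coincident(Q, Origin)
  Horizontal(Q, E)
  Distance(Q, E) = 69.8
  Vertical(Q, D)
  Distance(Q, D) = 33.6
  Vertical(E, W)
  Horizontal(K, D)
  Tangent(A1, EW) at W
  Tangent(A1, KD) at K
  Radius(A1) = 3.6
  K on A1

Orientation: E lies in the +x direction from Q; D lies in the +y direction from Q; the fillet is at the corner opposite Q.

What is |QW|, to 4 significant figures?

75.97

The virtual corner opposite Q is at (69.80, 33.60). Tangency of A1 to EW means the radius RW is perpendicular to EW and since A1 is tangent to KD there, RK ⟂ KD, with radius 3.6, so the center R sits 3.6 in from both sides at R = (66.20, 30.00). That places the tangent points at W = (69.80, 30.00) on EW and K = (66.20, 33.60) on KD. Then |QW| = |W − Q| = 75.97.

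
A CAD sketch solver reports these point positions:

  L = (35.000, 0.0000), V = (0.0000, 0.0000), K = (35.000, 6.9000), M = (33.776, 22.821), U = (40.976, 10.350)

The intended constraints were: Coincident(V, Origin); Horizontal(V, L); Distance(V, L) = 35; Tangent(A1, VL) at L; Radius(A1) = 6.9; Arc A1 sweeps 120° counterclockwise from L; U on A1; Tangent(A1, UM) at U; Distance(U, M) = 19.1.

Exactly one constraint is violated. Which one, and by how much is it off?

Distance(U, M) = 19.1 — off by 4.70.

V = (0.00, 0.00) ✓; V.y = 0.00, L.y = 0.00 ✓; |VL| = 35.00 ✓; ∠(KL, LV) = 90.00° ✓; |KL| = 6.900 ✓; bearing(K→U) − bearing(K→L) = 120.0° ✓; |KU| = 6.900 ✓; ∠(KU, UM) = 90.00° ✓; |UM| = 14.40 ✗.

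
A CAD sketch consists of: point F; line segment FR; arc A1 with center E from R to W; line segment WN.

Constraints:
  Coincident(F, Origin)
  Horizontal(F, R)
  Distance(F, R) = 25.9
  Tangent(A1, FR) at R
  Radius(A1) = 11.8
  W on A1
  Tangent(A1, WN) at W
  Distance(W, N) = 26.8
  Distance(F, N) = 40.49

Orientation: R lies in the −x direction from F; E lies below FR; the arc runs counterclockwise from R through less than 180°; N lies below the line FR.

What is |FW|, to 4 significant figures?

39.49

F is at the origin; FR is horizontal with |FR| = 25.9 and R on the −x side, so R = (-25.90, 0.000). Tangency of A1 to FR means the radius ER is perpendicular to FR, so E = R + (0, -11.8) = (-25.90, -11.80). Since EW ⟂ WN (tangency), |EN| = √(11.8² + 26.8²) = 29.28 regardless of where W sits on A1. So N lies on both circle(F, 40.49) and circle(E, 29.28); the below-FR intersection is N = (-13.31, -38.24). W is the foot of the tangent from N: W = (-33.61, -20.74).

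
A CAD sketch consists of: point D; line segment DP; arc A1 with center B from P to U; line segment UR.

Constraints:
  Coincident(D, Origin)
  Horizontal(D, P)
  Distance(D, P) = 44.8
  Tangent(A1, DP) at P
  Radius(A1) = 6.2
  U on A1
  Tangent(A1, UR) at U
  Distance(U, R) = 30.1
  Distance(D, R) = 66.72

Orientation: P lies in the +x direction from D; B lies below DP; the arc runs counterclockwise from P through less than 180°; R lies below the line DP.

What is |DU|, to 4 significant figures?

40.94

D is at the origin; DP is horizontal with |DP| = 44.8 and P on the +x side, so P = (44.80, 0.000). A1 meets DP tangentially, so BP is at right angles to DP, so B = P + (0, -6.2) = (44.80, -6.200). Since BU ⟂ UR (tangency), |BR| = √(6.2² + 30.1²) = 30.73 regardless of where U sits on A1. So R lies on both circle(D, 66.72) and circle(B, 30.73); the below-DP intersection is R = (57.22, -34.31). U is the foot of the tangent from R: U = (39.75, -9.799).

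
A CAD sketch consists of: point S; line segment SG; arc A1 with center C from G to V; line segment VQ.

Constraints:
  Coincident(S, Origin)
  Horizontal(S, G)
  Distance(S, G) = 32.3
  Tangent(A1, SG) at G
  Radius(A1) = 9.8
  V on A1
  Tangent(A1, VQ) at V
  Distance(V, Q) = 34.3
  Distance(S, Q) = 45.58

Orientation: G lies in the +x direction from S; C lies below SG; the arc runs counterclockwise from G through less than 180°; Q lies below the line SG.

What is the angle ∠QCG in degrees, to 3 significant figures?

155°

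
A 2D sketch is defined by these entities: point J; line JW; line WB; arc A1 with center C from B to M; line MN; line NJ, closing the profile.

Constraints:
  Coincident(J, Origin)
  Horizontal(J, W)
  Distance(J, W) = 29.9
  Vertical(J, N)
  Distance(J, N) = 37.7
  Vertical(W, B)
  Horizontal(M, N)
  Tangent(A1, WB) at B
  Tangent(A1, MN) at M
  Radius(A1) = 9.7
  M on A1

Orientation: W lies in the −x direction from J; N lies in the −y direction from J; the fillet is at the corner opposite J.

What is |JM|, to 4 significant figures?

42.77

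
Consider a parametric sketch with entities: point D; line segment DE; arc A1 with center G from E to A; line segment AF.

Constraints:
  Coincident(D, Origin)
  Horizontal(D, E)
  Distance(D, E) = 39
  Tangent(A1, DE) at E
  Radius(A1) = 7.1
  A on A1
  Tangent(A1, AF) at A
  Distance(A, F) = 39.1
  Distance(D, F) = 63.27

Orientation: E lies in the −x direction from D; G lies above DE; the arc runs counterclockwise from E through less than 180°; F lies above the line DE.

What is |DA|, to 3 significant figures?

33.4

D is at the origin; D and E share the same y with |DE| = 39.0 and E on the −x side, so E = (-39.0, 0.00). A1 meets DE tangentially, so GE is at right angles to DE, so G = E + (0, 7.1) = (-39.0, 7.10). Since GA ⟂ AF (tangency), |GF| = √(7.1² + 39.1²) = 39.7 regardless of where A sits on A1. So F lies on both circle(D, 63.27) and circle(G, 39.7); the above-DE intersection is F = (-42.7, 46.7). A is the foot of the tangent from F: A = (-32.2, 9.02).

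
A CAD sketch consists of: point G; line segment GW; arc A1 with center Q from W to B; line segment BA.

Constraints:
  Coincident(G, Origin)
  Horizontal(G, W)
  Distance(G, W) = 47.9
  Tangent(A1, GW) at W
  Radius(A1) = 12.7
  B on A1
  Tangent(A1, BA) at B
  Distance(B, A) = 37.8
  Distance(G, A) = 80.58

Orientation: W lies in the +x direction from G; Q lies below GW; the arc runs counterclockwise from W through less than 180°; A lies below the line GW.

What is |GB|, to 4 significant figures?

43.91

G is at the origin; G and W share the same y with |GW| = 47.9 and W on the +x side, so W = (47.90, 0.000). Since A1 is tangent to GW there, QW ⟂ GW, so Q = W + (0, -12.7) = (47.90, -12.70). Since QB ⟂ BA (tangency), |QA| = √(12.7² + 37.8²) = 39.88 regardless of where B sits on A1. So A lies on both circle(G, 80.58) and circle(Q, 39.88); the below-GW intersection is A = (63.74, -49.29). B is the foot of the tangent from A: B = (38.46, -21.19).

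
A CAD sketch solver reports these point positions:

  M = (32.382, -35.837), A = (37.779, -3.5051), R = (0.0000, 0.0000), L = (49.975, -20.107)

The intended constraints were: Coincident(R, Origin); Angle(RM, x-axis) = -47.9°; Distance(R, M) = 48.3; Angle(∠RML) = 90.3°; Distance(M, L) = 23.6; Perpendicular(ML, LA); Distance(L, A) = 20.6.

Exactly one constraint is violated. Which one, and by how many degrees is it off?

Perpendicular(ML, LA) — off by 5.50°.

R = (0.00, 0.00) ✓; RM at -47.90° ✓; |RM| = 48.30 ✓; ∠RML = 90.30° ✓; |ML| = 23.60 ✓; ∠(ML, LA) = 84.50° ✗; |LA| = 20.60 ✓.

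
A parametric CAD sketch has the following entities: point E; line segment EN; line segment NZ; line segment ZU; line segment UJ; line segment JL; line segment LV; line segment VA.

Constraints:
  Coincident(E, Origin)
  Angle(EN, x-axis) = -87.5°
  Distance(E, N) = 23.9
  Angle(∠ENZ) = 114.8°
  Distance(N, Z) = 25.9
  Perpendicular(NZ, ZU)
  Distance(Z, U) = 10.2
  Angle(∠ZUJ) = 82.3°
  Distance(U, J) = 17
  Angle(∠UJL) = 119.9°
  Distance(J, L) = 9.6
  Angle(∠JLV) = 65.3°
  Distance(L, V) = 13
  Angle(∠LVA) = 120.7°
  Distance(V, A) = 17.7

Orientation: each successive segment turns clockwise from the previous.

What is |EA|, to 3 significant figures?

37.4

E is at the origin; EN runs at -87.5° with length 23.9, so N = (1.04, -23.9). ∠ENZ = 114.8° gives NZ at -153° from the x-axis; with |NZ| = 25.9, Z = (-22.0, -35.8). NZ ⟂ ZU, so ZU runs at 117°; with |ZU| = 10.2, U = (-26.7, -26.7). ∠ZUJ = 82.3° gives UJ at 19.6° from the x-axis; with |UJ| = 17.0, J = (-10.6, -21.0). ∠UJL = 119.9° gives JL at -40.5° from the x-axis; with |JL| = 9.6, L = (-3.34, -27.2). ∠JLV = 65.3° gives LV at -155° from the x-axis; with |LV| = 13.0, V = (-15.1, -32.7). ∠LVA = 120.7° gives VA at 146° from the x-axis; with |VA| = 17.7, A = (-29.7, -22.7). Then |EA| = |A − E| = 37.4.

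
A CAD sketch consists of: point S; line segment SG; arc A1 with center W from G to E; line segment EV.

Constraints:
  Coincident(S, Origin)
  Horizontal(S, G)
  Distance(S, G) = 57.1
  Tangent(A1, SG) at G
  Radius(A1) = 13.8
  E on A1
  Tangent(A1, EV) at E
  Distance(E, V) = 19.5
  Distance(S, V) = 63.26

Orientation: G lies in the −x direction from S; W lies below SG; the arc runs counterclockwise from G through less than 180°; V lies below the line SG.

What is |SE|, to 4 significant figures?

70.41

Checks: |WE| = 13.80 ✓; ∠(WE, EV) = 90.00° ✓; |EV| = 19.50 ✓; |SV| = 63.26 ✓.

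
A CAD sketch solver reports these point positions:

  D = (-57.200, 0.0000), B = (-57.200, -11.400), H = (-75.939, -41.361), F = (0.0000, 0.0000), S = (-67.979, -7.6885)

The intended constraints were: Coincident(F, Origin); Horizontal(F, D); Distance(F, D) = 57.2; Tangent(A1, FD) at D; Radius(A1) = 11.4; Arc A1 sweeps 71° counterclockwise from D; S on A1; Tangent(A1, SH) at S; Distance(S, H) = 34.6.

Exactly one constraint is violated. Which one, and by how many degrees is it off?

Tangent(A1, SH) at S — off by 5.70°.

F = (0.00, 0.00) ✓; F.y = 0.00, D.y = 0.00 ✓; |FD| = 57.20 ✓; ∠(BD, DF) = 90.00° ✓; |BD| = 11.40 ✓; bearing(B→S) − bearing(B→D) = 71.00° ✓; |BS| = 11.40 ✓; ∠(BS, SH) = 84.30° ✗; |SH| = 34.60 ✓.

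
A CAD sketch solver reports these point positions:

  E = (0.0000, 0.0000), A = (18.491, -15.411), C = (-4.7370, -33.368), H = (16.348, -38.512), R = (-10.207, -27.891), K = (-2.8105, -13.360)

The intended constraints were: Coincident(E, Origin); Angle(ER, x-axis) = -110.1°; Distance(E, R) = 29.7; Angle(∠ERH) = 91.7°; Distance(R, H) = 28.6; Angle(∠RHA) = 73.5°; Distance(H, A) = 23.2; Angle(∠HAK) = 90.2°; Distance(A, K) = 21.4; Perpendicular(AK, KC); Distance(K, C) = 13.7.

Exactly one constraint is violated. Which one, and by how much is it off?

Distance(K, C) = 13.7 — off by 6.40.

E = (0.00, 0.00) ✓; ER at -110.1° ✓; |ER| = 29.70 ✓; ∠ERH = 91.70° ✓; |RH| = 28.60 ✓; ∠RHA = 73.50° ✓; |HA| = 23.20 ✓; ∠HAK = 90.20° ✓; |AK| = 21.40 ✓; ∠(AK, KC) = 90.00° ✓; |KC| = 20.10 ✗.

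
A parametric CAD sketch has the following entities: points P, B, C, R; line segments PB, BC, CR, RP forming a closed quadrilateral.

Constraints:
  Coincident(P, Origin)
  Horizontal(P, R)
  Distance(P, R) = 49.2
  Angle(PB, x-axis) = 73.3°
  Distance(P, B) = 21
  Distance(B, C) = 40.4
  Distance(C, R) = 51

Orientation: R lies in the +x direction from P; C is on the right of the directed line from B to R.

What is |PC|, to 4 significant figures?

20.25

Checks: P = (0.00, 0.00) ✓; |BC| = 40.40 ✓; |CR| = 51.00 ✓.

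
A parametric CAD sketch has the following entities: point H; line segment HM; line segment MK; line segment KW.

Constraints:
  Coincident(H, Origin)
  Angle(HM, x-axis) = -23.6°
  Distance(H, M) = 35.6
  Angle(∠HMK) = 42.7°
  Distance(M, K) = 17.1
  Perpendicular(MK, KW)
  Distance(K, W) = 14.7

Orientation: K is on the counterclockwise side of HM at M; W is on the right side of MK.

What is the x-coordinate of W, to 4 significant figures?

39.21

H is at the origin; HM runs at -23.6° with length 35.6, so M = 35.6·(cos -23.6°, sin -23.6°) = (32.62, -14.25). ∠HMK = 42.7°, so MK runs at -23.6° + (180° − 42.7°) = 113.7° from the x-axis; with |MK| = 17.1, K = M + 17.1·(cos 113.7°, sin 113.7°) = (25.75, 1.405). MK is perpendicular to KW; with |KW| = 14.7 on the right of MK, W = K + 14.7·(0.9157, 0.4019) = (39.21, 7.314). So W.x = 39.21.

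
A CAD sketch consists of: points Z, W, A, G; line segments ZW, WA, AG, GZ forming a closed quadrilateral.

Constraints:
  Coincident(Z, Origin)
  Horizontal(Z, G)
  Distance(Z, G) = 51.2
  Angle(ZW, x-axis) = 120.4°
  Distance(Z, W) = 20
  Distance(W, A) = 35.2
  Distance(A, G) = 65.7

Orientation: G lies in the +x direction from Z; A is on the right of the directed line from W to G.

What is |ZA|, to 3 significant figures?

21.6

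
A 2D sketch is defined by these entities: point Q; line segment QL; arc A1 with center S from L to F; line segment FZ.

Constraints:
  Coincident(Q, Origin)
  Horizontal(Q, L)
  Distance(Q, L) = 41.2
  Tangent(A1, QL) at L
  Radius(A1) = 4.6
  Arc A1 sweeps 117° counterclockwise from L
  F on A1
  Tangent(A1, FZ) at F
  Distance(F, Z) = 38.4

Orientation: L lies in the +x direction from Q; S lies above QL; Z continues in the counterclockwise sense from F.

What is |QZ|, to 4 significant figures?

49.49

Q is at the origin; QL is horizontal with |QL| = 41.2 and L on the +x side, so L = (41.20, 0.000). A1 meets QL tangentially, so SL is at right angles to QL, so S = L + (0, 4.6) = (41.20, 4.600). On A1, L sits at bearing -90° from S; a 117° counterclockwise sweep puts F at bearing 27°, so F = S + 4.6·(cos 27°, sin 27°) = (45.30, 6.688). Tangency of A1 to FZ means the radius SF is perpendicular to FZ, so FZ runs along (−sin 27°, cos 27°); with |FZ| = 38.4, Z = (27.87, 40.90). Then |QZ| = |Z − Q| = 49.49.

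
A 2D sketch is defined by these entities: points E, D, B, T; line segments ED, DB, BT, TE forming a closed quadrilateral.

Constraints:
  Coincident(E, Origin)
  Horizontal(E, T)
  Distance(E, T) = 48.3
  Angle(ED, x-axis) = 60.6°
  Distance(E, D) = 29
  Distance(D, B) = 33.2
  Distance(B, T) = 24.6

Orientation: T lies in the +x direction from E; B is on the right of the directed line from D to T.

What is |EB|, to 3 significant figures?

25.3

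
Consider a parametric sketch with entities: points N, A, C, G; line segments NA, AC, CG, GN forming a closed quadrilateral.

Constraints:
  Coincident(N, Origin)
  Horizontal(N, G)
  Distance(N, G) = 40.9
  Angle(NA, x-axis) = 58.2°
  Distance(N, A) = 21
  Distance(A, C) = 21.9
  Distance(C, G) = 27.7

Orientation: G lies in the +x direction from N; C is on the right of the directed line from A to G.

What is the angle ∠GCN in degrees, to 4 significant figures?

155.7°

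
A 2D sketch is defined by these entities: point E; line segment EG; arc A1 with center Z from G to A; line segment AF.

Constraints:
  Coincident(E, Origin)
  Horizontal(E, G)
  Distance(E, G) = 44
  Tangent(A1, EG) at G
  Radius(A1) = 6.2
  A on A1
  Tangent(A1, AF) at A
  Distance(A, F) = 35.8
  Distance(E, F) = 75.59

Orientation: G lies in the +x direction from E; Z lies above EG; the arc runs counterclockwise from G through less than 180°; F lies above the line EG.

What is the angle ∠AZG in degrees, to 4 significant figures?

59.32°

E is at the origin; EG is horizontal with |EG| = 44.0 and G on the +x side, so G = (44.00, 0.000). Since A1 is tangent to EG there, ZG ⟂ EG, so Z = G + (0, 6.2) = (44.00, 6.200). Since ZA ⟂ AF (tangency), |ZF| = √(6.2² + 35.8²) = 36.33 regardless of where A sits on A1. So F lies on both circle(E, 75.59) and circle(Z, 36.33); the above-EG intersection is F = (67.60, 33.82). A is the foot of the tangent from F: A = (49.33, 3.036).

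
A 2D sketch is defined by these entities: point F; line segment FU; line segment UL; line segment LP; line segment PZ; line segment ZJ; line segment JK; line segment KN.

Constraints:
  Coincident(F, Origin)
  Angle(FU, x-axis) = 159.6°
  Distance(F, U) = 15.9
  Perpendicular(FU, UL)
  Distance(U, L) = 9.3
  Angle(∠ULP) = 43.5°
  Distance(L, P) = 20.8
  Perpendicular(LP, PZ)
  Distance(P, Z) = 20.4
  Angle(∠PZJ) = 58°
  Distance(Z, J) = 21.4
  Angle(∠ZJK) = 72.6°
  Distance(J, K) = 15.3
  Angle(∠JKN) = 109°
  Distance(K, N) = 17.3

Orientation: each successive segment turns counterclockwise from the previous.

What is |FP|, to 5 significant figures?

6.0002

F is at the origin; FU runs at 159.6° with length 15.9, so U = (-14.903, 5.5423). The perpendicularity gives UL at right angles to FU, so UL runs at -110.40°; with |UL| = 9.3, L = (-18.145, -3.1744). ∠ULP = 43.5° gives LP at 26.100° from the x-axis; with |LP| = 20.8, P = (0.53447, 5.9763). Then |FP| = |P − F| = 6.0002.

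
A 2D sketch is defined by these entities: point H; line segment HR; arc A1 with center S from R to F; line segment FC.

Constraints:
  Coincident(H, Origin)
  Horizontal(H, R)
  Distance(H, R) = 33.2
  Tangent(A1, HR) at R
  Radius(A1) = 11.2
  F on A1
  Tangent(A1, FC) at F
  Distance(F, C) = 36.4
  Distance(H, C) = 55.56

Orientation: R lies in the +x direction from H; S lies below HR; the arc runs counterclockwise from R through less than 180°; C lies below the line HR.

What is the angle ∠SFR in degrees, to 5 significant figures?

41.364°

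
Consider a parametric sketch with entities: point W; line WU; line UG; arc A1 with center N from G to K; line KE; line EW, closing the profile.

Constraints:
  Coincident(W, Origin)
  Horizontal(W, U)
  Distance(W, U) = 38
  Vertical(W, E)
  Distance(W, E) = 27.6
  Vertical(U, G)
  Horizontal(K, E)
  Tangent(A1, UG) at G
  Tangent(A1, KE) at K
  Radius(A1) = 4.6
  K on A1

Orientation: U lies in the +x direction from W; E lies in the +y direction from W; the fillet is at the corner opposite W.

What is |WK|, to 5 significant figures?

43.328

W is at the origin; W and U share the same y with |WU| = 38.0 and U on the +x side, so U = (38.000, 0.0000). W and E share the same x with |WE| = 27.6 and E on the +y side, so E = (0.0000, 27.600). The virtual corner opposite W is at (38.000, 27.600). The tangent condition forces NG to be normal to UG and the tangent condition forces NK to be normal to KE, with radius 4.6, so the center N sits 4.6 in from both sides at N = (33.400, 23.000). That places the tangent points at G = (38.000, 23.000) on UG and K = (33.400, 27.600) on KE. Then |WK| = |K − W| = 43.328.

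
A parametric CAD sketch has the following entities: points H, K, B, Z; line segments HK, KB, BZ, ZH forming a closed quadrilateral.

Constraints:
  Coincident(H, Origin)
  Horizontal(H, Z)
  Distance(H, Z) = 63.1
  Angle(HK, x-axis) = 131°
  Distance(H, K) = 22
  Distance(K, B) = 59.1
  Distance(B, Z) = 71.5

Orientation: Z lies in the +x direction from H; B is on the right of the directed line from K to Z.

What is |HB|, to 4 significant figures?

39.84

H is at the origin; HZ is horizontal with |HZ| = 63.1 and Z in +x, so Z = (63.1, 0). HK runs at 131.0° with |HK| = 22.0, so K = (-14.43, 16.60). B is determined by |KB| = 59.1 and |BZ| = 71.5 together: it lies at the intersection of circle(K, 59.1) and circle(Z, 71.5). With |KZ| = 79.29, the foot of the radical line on KZ is 29.43 from K and the perpendicular offset is √(59.1² − 29.43²) = 51.25. Taking the right-of-KZ solution: B = (3.616, -39.67).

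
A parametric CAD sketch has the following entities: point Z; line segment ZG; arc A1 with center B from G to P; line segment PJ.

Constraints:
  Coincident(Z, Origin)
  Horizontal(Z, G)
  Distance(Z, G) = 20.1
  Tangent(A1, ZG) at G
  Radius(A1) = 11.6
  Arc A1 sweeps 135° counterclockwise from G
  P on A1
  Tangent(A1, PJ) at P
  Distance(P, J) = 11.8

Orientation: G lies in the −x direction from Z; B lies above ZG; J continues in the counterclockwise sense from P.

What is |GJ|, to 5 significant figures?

28.147

On A1, G sits at bearing -90° from B; a 135° counterclockwise sweep puts P at bearing 45°, so P = B + 11.6·(cos 45°, sin 45°) = (-11.898, 19.802). A1 meets PJ tangentially, so BP is at right angles to PJ, so PJ runs along (−sin 45°, cos 45°); with |PJ| = 11.8, J = (-20.241, 28.146). Then |GJ| = |J − G| = 28.147.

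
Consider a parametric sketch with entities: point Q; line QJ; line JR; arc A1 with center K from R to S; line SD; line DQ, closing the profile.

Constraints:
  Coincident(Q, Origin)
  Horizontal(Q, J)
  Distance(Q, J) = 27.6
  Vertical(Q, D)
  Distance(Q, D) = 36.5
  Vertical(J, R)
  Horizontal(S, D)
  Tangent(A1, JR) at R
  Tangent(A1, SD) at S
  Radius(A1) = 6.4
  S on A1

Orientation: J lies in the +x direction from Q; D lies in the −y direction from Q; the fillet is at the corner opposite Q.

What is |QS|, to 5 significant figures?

42.210

Q is at the origin; QJ is horizontal with |QJ| = 27.6 and J on the +x side, so J = (27.600, 0.0000). Q and D share the same x with |QD| = 36.5 and D on the −y side, so D = (0.0000, -36.500). The virtual corner opposite Q is at (27.600, -36.500). Since A1 is tangent to JR there, KR ⟂ JR and since A1 is tangent to SD there, KS ⟂ SD, with radius 6.4, so the center K sits 6.4 in from both sides at K = (21.200, -30.100). That places the tangent points at R = (27.600, -30.100) on JR and S = (21.200, -36.500) on SD. Then |QS| = |S − Q| = 42.210.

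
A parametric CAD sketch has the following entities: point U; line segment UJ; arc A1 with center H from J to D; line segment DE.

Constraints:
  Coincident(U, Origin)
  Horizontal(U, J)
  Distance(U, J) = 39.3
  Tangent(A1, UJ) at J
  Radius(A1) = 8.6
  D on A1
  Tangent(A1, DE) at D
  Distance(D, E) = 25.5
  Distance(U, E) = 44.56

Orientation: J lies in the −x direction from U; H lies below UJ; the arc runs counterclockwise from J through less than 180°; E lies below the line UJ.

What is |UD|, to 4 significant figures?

47.99

U is at the origin; UJ is horizontal with |UJ| = 39.3 and J on the −x side, so J = (-39.30, 0.000). The tangent condition forces HJ to be normal to UJ, so H = J + (0, -8.6) = (-39.30, -8.600). Since HD ⟂ DE (tangency), |HE| = √(8.6² + 25.5²) = 26.91 regardless of where D sits on A1. So E lies on both circle(U, 44.56) and circle(H, 26.91); the below-UJ intersection is E = (-29.29, -33.58). D is the foot of the tangent from E: D = (-45.84, -14.18).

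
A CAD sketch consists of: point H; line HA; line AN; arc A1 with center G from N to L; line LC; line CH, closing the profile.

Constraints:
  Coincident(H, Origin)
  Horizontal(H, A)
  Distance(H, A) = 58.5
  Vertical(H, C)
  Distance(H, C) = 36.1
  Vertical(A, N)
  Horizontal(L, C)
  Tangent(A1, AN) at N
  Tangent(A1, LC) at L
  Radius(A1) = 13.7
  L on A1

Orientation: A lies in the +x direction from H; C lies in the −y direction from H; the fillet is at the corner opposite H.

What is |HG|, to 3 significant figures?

50.1

HC is vertical with |HC| = 36.1 and C on the −y side, so C = (0.00, -36.1). The virtual corner opposite H is at (58.5, -36.1). A1 meets AN tangentially, so GN is at right angles to AN and since A1 is tangent to LC there, GL ⟂ LC, with radius 13.7, so the center G sits 13.7 in from both sides at G = (44.8, -22.4). Then |HG| = |G − H| = 50.1.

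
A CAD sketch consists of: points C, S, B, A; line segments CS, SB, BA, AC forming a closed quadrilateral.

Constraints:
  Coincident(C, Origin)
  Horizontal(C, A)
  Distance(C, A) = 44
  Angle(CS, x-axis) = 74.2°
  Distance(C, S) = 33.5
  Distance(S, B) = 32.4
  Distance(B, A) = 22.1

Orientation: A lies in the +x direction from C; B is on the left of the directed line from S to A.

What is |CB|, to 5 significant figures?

45.288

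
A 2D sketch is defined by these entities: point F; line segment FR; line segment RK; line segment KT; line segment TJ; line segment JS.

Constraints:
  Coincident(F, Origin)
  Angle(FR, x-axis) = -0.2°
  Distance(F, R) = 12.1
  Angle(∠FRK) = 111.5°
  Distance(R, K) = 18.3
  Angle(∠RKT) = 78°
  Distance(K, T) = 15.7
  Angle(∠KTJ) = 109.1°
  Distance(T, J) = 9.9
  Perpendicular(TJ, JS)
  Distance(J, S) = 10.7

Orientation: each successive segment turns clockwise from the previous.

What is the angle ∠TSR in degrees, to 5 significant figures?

163.24°

∠KTJ = 109.1° gives TJ at 118.40° from the x-axis; with |TJ| = 9.9, J = (-1.4549, -10.921). TJ is perpendicular to JS, so JS runs at 28.400°; with |JS| = 10.7, S = (7.9573, -5.8317). Then cos ∠TSR = ST·SR / (|ST||SR|), giving 163.24°.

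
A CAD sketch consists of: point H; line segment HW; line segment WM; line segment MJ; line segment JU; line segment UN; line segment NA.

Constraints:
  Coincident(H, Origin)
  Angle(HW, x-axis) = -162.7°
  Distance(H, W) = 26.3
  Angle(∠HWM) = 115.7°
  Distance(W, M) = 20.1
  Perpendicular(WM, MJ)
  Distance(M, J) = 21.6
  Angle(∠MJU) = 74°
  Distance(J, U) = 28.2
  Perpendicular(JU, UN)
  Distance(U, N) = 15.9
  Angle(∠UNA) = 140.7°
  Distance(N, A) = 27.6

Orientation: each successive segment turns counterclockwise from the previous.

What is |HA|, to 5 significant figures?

51.581

H is at the origin; HW runs at -162.7° with length 26.3, so W = (-25.110, -7.8210). ∠HWM = 115.7° gives WM at -98.400° from the x-axis; with |WM| = 20.1, M = (-28.046, -27.705). WM is perpendicular to MJ, so MJ runs at -8.4000°; with |MJ| = 21.6, J = (-6.6782, -30.861). ∠MJU = 74.0° gives JU at 97.600° from the x-axis; with |JU| = 28.2, U = (-10.408, -2.9084). The perpendicularity gives UN at right angles to JU, so UN runs at -172.40°; with |UN| = 15.9, N = (-26.168, -5.0113). ∠UNA = 140.7° gives NA at -133.10° from the x-axis; with |NA| = 27.6, A = (-45.027, -25.164). Then |HA| = |A − H| = 51.581.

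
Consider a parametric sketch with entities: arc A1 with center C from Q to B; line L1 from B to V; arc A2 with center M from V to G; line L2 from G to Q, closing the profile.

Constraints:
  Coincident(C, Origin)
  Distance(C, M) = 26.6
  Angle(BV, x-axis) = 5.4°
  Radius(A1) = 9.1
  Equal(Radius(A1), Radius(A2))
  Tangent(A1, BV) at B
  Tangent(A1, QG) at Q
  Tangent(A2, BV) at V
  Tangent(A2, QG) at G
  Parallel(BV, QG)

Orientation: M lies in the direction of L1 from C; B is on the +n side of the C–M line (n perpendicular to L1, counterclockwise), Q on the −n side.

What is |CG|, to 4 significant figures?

28.11

The slot axis is L1's direction at 5.4°, so u = (cos 5.4°, sin 5.4°) = (0.9956, 0.09411) and n = (−sin 5.4°, cos 5.4°) = (-0.09411, 0.9956). C is at the origin and M lies 26.6 along u from C, so M = 26.6·u = (26.48, 2.503). Tangency of A1 to both parallel lines with radius 9.1 puts B and Q at C ± 9.1·n: B = (-0.8564, 9.060), Q = (0.8564, -9.060). Equal radii place V and G the same way about M: V = M + 9.1·n = (25.63, 11.56), G = M − 9.1·n = (27.34, -6.556). Then |CG| = |G − C| = 28.11.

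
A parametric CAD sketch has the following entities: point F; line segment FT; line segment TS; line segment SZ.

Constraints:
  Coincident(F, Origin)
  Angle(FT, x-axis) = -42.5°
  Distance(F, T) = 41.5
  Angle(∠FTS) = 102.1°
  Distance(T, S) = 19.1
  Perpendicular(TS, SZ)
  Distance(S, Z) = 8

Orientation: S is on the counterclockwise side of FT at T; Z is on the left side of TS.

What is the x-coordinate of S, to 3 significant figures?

46.2

F is at the origin; FT runs at -42.5° with length 41.5, so T = 41.5·(cos -42.5°, sin -42.5°) = (30.6, -28.0). ∠FTS = 102.1°, so TS runs at -42.5° + (180° − 102.1°) = 35.4° from the x-axis; with |TS| = 19.1, S = T + 19.1·(cos 35.4°, sin 35.4°) = (46.2, -17.0). So S.x = 46.2.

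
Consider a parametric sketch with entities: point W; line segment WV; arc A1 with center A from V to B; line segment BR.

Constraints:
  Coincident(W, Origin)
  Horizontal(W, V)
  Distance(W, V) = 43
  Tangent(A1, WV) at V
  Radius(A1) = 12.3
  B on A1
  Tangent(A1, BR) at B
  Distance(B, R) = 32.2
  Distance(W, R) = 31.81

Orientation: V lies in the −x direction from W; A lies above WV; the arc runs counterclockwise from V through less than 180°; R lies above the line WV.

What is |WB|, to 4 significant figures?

33.86

W is at the origin; WV is horizontal with |WV| = 43.0 and V on the −x side, so V = (-43.00, 0.000). A1 meets WV tangentially, so AV is at right angles to WV, so A = V + (0, 12.3) = (-43.00, 12.30). Since AB ⟂ BR (tangency), |AR| = √(12.3² + 32.2²) = 34.47 regardless of where B sits on A1. So R lies on both circle(W, 31.81) and circle(A, 34.47); the above-WV intersection is R = (-12.89, 29.08). B is the foot of the tangent from R: B = (-33.57, 4.400).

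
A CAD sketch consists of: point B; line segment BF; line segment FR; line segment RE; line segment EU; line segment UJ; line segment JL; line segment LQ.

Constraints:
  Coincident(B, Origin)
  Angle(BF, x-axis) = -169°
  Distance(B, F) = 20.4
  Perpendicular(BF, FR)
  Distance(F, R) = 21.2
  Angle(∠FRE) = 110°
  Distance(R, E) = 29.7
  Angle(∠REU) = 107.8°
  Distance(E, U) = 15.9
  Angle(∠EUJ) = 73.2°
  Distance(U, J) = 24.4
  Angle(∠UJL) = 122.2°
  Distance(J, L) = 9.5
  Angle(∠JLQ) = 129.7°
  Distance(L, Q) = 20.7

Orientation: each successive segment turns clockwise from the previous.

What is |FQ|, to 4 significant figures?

36.94

B is at the origin; BF runs at -169.0° with length 20.4, so F = (-20.03, -3.893). The perpendicularity gives FR at right angles to BF, so FR runs at 101.0°; with |FR| = 21.2, R = (-24.07, 16.92). ∠FRE = 110.0° gives RE at 31.00° from the x-axis; with |RE| = 29.7, E = (1.388, 32.21). ∠REU = 107.8° gives EU at -41.20° from the x-axis; with |EU| = 15.9, U = (13.35, 21.74). ∠EUJ = 73.2° gives UJ at -148.0° from the x-axis; with |UJ| = 24.4, J = (-7.341, 8.811). ∠UJL = 122.2° gives JL at 154.2° from the x-axis; with |JL| = 9.5, L = (-15.89, 12.95). ∠JLQ = 129.7° gives LQ at 103.9° from the x-axis; with |LQ| = 20.7, Q = (-20.87, 33.04). Then |FQ| = |Q − F| = 36.94.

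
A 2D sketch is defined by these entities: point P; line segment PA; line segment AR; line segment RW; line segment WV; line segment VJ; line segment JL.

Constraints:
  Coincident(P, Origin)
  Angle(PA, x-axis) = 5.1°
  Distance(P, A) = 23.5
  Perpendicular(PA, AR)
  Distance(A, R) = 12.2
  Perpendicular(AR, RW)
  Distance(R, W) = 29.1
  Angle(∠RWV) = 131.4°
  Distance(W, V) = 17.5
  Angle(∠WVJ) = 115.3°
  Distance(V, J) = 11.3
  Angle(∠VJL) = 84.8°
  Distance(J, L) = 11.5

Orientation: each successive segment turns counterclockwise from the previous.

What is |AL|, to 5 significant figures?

26.738

∠WVJ = 115.3° gives VJ at -61.600° from the x-axis; with |VJ| = 11.3, J = (-11.648, -12.390). ∠VJL = 84.8° gives JL at 33.600° from the x-axis; with |JL| = 11.5, L = (-2.0694, -6.0259). Then |AL| = |L − A| = 26.738.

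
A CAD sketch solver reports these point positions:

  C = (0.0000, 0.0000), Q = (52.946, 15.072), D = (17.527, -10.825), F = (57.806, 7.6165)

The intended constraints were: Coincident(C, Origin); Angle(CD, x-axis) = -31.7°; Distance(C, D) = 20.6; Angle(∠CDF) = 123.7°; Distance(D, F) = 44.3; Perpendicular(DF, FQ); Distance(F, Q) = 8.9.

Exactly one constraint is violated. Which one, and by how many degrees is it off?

Perpendicular(DF, FQ) — off by 8.50°.

C = (0.00, 0.00) ✓; CD at -31.70° ✓; |CD| = 20.60 ✓; ∠CDF = 123.7° ✓; |DF| = 44.30 ✓; ∠(DF, FQ) = 98.50° ✗; |FQ| = 8.900 ✓.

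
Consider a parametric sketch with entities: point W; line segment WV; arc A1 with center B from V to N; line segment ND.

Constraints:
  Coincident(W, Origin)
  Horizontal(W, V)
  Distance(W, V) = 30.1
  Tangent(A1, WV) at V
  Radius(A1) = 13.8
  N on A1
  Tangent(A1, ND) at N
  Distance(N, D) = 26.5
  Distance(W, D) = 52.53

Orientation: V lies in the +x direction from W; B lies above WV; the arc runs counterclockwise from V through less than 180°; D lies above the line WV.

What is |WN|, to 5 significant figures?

46.881

W is at the origin; W and V share the same y with |WV| = 30.1 and V on the +x side, so V = (30.100, 0.0000). Since A1 is tangent to WV there, BV ⟂ WV, so B = V + (0, 13.8) = (30.100, 13.800). Since BN ⟂ ND (tangency), |BD| = √(13.8² + 26.5²) = 29.878 regardless of where N sits on A1. So D lies on both circle(W, 52.53) and circle(B, 29.878); the above-WV intersection is D = (29.203, 43.664). N is the foot of the tangent from D: N = (42.143, 20.539).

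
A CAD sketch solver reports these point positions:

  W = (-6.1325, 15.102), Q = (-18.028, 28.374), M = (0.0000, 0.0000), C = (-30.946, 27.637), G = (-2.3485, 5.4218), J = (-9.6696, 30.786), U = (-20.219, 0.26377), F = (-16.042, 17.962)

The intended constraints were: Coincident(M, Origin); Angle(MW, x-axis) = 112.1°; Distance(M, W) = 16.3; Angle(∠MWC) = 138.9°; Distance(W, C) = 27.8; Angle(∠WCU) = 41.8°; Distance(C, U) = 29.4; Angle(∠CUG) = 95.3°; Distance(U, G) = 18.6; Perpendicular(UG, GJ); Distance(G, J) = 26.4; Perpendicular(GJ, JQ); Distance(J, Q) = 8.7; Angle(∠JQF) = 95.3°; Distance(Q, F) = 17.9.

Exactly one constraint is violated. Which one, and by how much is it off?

Distance(Q, F) = 17.9 — off by 7.30.

M = (0.00, 0.00) ✓; MW at 112.1° ✓; |MW| = 16.30 ✓; ∠MWC = 138.9° ✓; |WC| = 27.80 ✓; ∠WCU = 41.80° ✓; |CU| = 29.40 ✓; ∠CUG = 95.30° ✓; |UG| = 18.60 ✓; ∠(UG, GJ) = 90.00° ✓; |GJ| = 26.40 ✓; ∠(GJ, JQ) = 90.00° ✓; |JQ| = 8.699 ✓; ∠JQF = 95.30° ✓; |QF| = 10.60 ✗.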